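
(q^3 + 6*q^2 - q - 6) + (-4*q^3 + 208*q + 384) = -3*q^3 + 6*q^2 + 207*q + 378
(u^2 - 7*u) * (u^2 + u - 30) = u^4 - 6*u^3 - 37*u^2 + 210*u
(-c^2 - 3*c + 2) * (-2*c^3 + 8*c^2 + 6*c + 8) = 2*c^5 - 2*c^4 - 34*c^3 - 10*c^2 - 12*c + 16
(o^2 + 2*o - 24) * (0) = 0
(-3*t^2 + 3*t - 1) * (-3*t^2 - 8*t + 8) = 9*t^4 + 15*t^3 - 45*t^2 + 32*t - 8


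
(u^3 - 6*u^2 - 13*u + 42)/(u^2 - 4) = (u^2 - 4*u - 21)/(u + 2)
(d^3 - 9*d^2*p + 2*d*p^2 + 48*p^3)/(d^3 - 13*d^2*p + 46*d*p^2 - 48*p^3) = (-d - 2*p)/(-d + 2*p)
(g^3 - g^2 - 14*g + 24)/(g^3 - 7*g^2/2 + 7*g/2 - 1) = 2*(g^2 + g - 12)/(2*g^2 - 3*g + 1)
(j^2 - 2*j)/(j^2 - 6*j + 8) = j/(j - 4)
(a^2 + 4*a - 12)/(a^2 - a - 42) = (a - 2)/(a - 7)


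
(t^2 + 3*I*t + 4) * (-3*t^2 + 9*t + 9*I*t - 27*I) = -3*t^4 + 9*t^3 - 39*t^2 + 117*t + 36*I*t - 108*I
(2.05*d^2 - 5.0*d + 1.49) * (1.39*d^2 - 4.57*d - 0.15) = 2.8495*d^4 - 16.3185*d^3 + 24.6136*d^2 - 6.0593*d - 0.2235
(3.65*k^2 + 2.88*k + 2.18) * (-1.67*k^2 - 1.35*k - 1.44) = -6.0955*k^4 - 9.7371*k^3 - 12.7846*k^2 - 7.0902*k - 3.1392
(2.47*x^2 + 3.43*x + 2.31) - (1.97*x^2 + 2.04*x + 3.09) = 0.5*x^2 + 1.39*x - 0.78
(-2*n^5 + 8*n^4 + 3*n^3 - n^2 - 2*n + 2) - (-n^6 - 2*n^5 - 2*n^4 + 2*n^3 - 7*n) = n^6 + 10*n^4 + n^3 - n^2 + 5*n + 2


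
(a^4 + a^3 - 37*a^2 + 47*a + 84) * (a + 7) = a^5 + 8*a^4 - 30*a^3 - 212*a^2 + 413*a + 588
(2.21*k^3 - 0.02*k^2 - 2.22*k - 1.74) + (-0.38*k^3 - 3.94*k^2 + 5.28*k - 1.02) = 1.83*k^3 - 3.96*k^2 + 3.06*k - 2.76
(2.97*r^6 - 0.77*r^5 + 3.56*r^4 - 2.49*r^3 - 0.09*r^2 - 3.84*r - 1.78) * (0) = 0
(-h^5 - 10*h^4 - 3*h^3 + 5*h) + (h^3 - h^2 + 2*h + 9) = -h^5 - 10*h^4 - 2*h^3 - h^2 + 7*h + 9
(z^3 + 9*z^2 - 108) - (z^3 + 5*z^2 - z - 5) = 4*z^2 + z - 103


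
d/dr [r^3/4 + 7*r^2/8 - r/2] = 3*r^2/4 + 7*r/4 - 1/2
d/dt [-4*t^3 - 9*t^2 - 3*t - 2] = -12*t^2 - 18*t - 3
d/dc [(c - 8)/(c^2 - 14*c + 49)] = (9 - c)/(c^3 - 21*c^2 + 147*c - 343)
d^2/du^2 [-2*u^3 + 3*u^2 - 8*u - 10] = 6 - 12*u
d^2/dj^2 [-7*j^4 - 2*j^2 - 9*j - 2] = -84*j^2 - 4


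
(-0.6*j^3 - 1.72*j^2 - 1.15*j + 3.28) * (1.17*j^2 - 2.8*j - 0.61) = -0.702*j^5 - 0.3324*j^4 + 3.8365*j^3 + 8.1068*j^2 - 8.4825*j - 2.0008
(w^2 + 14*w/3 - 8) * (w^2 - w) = w^4 + 11*w^3/3 - 38*w^2/3 + 8*w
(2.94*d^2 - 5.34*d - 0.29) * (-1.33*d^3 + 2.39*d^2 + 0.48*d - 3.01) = -3.9102*d^5 + 14.1288*d^4 - 10.9657*d^3 - 12.1057*d^2 + 15.9342*d + 0.8729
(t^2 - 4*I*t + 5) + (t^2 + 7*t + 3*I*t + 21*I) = 2*t^2 + 7*t - I*t + 5 + 21*I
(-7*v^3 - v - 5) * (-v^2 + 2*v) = 7*v^5 - 14*v^4 + v^3 + 3*v^2 - 10*v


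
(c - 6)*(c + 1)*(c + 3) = c^3 - 2*c^2 - 21*c - 18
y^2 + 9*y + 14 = (y + 2)*(y + 7)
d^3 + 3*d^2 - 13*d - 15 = (d - 3)*(d + 1)*(d + 5)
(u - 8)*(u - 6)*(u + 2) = u^3 - 12*u^2 + 20*u + 96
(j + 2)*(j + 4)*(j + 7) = j^3 + 13*j^2 + 50*j + 56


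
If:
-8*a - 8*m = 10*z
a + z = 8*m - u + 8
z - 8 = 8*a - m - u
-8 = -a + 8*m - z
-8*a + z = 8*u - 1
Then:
No Solution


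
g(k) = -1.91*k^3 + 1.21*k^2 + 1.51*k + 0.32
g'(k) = -5.73*k^2 + 2.42*k + 1.51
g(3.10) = -40.27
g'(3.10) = -46.05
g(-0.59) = 0.24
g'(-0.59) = -1.91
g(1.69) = -2.89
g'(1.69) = -10.77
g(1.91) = -5.69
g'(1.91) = -14.77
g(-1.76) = 11.82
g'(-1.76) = -20.50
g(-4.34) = 172.69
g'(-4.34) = -116.92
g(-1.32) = 4.83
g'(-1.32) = -11.67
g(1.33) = -0.02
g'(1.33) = -5.41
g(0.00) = 0.32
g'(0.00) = 1.51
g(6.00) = -359.62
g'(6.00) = -190.25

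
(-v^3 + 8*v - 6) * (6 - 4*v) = 4*v^4 - 6*v^3 - 32*v^2 + 72*v - 36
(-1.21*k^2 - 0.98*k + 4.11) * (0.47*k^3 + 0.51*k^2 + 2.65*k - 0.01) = -0.5687*k^5 - 1.0777*k^4 - 1.7746*k^3 - 0.4888*k^2 + 10.9013*k - 0.0411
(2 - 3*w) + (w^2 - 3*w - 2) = w^2 - 6*w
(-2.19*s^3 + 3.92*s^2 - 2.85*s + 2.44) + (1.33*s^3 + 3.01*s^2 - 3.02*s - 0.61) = -0.86*s^3 + 6.93*s^2 - 5.87*s + 1.83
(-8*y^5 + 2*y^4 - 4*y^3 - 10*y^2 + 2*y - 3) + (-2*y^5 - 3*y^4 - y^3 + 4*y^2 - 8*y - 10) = -10*y^5 - y^4 - 5*y^3 - 6*y^2 - 6*y - 13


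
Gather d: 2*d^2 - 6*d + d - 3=2*d^2 - 5*d - 3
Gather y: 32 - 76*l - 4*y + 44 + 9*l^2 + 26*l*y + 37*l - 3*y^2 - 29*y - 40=9*l^2 - 39*l - 3*y^2 + y*(26*l - 33) + 36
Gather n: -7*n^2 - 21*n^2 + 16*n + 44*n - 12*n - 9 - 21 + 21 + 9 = -28*n^2 + 48*n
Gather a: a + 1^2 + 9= a + 10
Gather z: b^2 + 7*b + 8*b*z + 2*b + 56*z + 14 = b^2 + 9*b + z*(8*b + 56) + 14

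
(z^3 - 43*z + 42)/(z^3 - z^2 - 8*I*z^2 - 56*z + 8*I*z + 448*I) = (z^2 - 7*z + 6)/(z^2 - 8*z*(1 + I) + 64*I)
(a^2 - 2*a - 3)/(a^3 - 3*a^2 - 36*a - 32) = (a - 3)/(a^2 - 4*a - 32)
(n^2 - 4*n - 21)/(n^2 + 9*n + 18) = (n - 7)/(n + 6)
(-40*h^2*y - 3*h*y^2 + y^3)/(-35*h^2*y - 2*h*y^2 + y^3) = (-8*h + y)/(-7*h + y)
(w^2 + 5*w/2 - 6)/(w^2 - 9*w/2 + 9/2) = (w + 4)/(w - 3)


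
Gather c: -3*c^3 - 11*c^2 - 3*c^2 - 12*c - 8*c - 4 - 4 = -3*c^3 - 14*c^2 - 20*c - 8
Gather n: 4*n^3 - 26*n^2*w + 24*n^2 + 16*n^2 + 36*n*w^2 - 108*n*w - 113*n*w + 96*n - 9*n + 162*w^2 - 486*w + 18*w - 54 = 4*n^3 + n^2*(40 - 26*w) + n*(36*w^2 - 221*w + 87) + 162*w^2 - 468*w - 54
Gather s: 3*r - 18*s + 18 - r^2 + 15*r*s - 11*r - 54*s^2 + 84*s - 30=-r^2 - 8*r - 54*s^2 + s*(15*r + 66) - 12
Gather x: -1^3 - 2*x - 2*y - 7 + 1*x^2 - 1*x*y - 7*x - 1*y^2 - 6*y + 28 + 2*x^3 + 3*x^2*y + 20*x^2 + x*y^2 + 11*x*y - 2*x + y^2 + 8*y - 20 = 2*x^3 + x^2*(3*y + 21) + x*(y^2 + 10*y - 11)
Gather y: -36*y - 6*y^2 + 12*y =-6*y^2 - 24*y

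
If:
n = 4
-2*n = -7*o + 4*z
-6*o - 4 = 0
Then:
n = 4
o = -2/3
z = -19/6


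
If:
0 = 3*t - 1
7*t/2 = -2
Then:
No Solution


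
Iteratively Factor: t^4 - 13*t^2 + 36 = (t - 3)*(t^3 + 3*t^2 - 4*t - 12) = (t - 3)*(t - 2)*(t^2 + 5*t + 6) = (t - 3)*(t - 2)*(t + 3)*(t + 2)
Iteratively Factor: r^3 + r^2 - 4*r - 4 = (r + 1)*(r^2 - 4) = (r - 2)*(r + 1)*(r + 2)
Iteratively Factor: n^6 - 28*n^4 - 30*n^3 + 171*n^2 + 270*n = (n + 2)*(n^5 - 2*n^4 - 24*n^3 + 18*n^2 + 135*n) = (n - 5)*(n + 2)*(n^4 + 3*n^3 - 9*n^2 - 27*n) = (n - 5)*(n - 3)*(n + 2)*(n^3 + 6*n^2 + 9*n) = n*(n - 5)*(n - 3)*(n + 2)*(n^2 + 6*n + 9) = n*(n - 5)*(n - 3)*(n + 2)*(n + 3)*(n + 3)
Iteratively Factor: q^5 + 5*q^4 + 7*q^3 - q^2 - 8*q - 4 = (q + 1)*(q^4 + 4*q^3 + 3*q^2 - 4*q - 4) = (q + 1)^2*(q^3 + 3*q^2 - 4) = (q + 1)^2*(q + 2)*(q^2 + q - 2) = (q + 1)^2*(q + 2)^2*(q - 1)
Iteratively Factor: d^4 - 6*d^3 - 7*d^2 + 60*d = (d)*(d^3 - 6*d^2 - 7*d + 60) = d*(d + 3)*(d^2 - 9*d + 20) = d*(d - 4)*(d + 3)*(d - 5)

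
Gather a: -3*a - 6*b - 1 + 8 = -3*a - 6*b + 7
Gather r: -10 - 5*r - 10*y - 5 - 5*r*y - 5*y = r*(-5*y - 5) - 15*y - 15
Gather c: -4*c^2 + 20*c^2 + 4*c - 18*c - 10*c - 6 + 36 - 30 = 16*c^2 - 24*c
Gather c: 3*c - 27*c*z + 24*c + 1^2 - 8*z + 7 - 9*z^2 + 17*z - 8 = c*(27 - 27*z) - 9*z^2 + 9*z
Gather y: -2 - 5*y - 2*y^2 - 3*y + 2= -2*y^2 - 8*y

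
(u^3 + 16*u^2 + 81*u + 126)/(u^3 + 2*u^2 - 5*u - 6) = (u^2 + 13*u + 42)/(u^2 - u - 2)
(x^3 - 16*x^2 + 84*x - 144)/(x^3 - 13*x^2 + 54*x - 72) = (x - 6)/(x - 3)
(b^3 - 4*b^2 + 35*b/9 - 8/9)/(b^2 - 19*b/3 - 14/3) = (-9*b^3 + 36*b^2 - 35*b + 8)/(3*(-3*b^2 + 19*b + 14))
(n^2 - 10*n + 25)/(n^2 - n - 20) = (n - 5)/(n + 4)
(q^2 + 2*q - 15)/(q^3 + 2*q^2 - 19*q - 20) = (q - 3)/(q^2 - 3*q - 4)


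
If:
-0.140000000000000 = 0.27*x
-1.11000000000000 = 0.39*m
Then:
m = -2.85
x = -0.52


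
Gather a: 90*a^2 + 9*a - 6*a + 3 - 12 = 90*a^2 + 3*a - 9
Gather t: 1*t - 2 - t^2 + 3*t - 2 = -t^2 + 4*t - 4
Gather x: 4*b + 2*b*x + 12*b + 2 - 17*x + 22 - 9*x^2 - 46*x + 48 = 16*b - 9*x^2 + x*(2*b - 63) + 72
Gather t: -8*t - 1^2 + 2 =1 - 8*t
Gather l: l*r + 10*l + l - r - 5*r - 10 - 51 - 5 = l*(r + 11) - 6*r - 66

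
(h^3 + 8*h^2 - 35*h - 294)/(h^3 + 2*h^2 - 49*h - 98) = (h^2 + h - 42)/(h^2 - 5*h - 14)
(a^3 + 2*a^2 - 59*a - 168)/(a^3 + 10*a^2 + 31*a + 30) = (a^2 - a - 56)/(a^2 + 7*a + 10)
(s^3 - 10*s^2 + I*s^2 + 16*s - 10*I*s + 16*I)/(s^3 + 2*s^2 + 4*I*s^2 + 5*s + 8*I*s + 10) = (s^3 + s^2*(-10 + I) + s*(16 - 10*I) + 16*I)/(s^3 + s^2*(2 + 4*I) + s*(5 + 8*I) + 10)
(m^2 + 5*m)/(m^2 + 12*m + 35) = m/(m + 7)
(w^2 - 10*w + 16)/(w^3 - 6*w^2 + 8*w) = (w - 8)/(w*(w - 4))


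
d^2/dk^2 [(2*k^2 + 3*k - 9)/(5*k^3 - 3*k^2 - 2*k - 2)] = 2*(50*k^6 + 225*k^5 - 1425*k^4 + 1265*k^3 + 171*k^2 - 486*k + 14)/(125*k^9 - 225*k^8 - 15*k^7 + 3*k^6 + 186*k^5 + 30*k^4 - 20*k^3 - 60*k^2 - 24*k - 8)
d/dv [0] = 0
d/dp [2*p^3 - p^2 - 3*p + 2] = 6*p^2 - 2*p - 3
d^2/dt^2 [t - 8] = 0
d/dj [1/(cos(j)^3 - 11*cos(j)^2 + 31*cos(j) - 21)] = (3*cos(j)^2 - 22*cos(j) + 31)*sin(j)/(cos(j)^3 - 11*cos(j)^2 + 31*cos(j) - 21)^2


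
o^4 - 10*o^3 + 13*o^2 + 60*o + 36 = (o - 6)^2*(o + 1)^2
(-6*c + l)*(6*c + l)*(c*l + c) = -36*c^3*l - 36*c^3 + c*l^3 + c*l^2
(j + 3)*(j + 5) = j^2 + 8*j + 15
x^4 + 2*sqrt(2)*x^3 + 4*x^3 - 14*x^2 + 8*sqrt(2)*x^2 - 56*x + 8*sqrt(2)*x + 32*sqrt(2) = (x + 4)*(x - sqrt(2))^2*(x + 4*sqrt(2))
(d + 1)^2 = d^2 + 2*d + 1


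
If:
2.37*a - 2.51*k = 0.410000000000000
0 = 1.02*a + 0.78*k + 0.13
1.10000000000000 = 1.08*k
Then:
No Solution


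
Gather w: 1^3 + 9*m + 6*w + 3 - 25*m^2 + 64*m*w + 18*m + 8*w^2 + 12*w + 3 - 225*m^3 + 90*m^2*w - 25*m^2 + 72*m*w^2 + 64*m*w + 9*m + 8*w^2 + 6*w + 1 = -225*m^3 - 50*m^2 + 36*m + w^2*(72*m + 16) + w*(90*m^2 + 128*m + 24) + 8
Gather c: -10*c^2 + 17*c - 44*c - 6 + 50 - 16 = -10*c^2 - 27*c + 28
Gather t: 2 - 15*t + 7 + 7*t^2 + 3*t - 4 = 7*t^2 - 12*t + 5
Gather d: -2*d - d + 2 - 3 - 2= -3*d - 3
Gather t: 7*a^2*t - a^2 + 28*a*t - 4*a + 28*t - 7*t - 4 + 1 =-a^2 - 4*a + t*(7*a^2 + 28*a + 21) - 3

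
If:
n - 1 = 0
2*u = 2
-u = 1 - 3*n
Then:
No Solution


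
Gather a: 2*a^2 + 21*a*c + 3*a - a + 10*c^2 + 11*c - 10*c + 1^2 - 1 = 2*a^2 + a*(21*c + 2) + 10*c^2 + c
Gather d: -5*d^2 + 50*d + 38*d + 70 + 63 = -5*d^2 + 88*d + 133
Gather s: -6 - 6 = -12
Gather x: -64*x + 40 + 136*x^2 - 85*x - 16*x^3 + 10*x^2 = -16*x^3 + 146*x^2 - 149*x + 40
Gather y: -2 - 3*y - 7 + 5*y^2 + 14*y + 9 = 5*y^2 + 11*y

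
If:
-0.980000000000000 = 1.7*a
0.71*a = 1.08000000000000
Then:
No Solution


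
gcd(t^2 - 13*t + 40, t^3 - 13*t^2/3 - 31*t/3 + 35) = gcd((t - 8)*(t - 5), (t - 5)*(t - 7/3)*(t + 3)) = t - 5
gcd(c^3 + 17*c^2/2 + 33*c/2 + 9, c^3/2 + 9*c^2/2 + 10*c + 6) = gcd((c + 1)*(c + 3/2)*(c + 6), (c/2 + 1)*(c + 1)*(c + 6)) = c^2 + 7*c + 6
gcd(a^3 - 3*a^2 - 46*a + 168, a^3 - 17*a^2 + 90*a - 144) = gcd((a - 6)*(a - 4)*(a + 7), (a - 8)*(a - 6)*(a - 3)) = a - 6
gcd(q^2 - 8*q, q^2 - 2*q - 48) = q - 8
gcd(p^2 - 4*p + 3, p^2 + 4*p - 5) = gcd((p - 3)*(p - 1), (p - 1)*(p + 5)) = p - 1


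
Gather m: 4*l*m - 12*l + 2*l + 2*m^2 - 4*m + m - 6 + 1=-10*l + 2*m^2 + m*(4*l - 3) - 5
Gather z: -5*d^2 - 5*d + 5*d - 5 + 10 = 5 - 5*d^2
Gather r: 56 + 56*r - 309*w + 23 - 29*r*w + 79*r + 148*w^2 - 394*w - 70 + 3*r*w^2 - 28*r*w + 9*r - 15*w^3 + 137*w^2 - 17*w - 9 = r*(3*w^2 - 57*w + 144) - 15*w^3 + 285*w^2 - 720*w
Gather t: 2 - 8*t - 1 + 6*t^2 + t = 6*t^2 - 7*t + 1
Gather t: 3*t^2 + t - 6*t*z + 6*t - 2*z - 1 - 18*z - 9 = 3*t^2 + t*(7 - 6*z) - 20*z - 10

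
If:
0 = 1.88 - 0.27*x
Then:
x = 6.96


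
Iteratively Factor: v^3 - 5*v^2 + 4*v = (v)*(v^2 - 5*v + 4) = v*(v - 1)*(v - 4)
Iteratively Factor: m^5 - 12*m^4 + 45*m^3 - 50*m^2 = (m)*(m^4 - 12*m^3 + 45*m^2 - 50*m) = m^2*(m^3 - 12*m^2 + 45*m - 50) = m^2*(m - 2)*(m^2 - 10*m + 25) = m^2*(m - 5)*(m - 2)*(m - 5)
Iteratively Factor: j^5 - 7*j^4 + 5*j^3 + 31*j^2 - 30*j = (j + 2)*(j^4 - 9*j^3 + 23*j^2 - 15*j) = (j - 3)*(j + 2)*(j^3 - 6*j^2 + 5*j) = j*(j - 3)*(j + 2)*(j^2 - 6*j + 5) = j*(j - 3)*(j - 1)*(j + 2)*(j - 5)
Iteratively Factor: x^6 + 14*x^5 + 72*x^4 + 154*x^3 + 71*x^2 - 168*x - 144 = (x + 3)*(x^5 + 11*x^4 + 39*x^3 + 37*x^2 - 40*x - 48) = (x + 1)*(x + 3)*(x^4 + 10*x^3 + 29*x^2 + 8*x - 48) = (x + 1)*(x + 3)*(x + 4)*(x^3 + 6*x^2 + 5*x - 12) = (x + 1)*(x + 3)*(x + 4)^2*(x^2 + 2*x - 3) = (x + 1)*(x + 3)^2*(x + 4)^2*(x - 1)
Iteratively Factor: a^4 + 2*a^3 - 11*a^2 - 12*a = (a)*(a^3 + 2*a^2 - 11*a - 12) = a*(a + 1)*(a^2 + a - 12) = a*(a + 1)*(a + 4)*(a - 3)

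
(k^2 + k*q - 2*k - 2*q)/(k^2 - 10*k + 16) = (k + q)/(k - 8)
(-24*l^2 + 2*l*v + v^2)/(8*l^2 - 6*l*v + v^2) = (6*l + v)/(-2*l + v)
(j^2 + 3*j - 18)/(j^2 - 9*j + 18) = (j + 6)/(j - 6)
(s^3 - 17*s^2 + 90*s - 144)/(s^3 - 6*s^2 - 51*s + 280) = (s^2 - 9*s + 18)/(s^2 + 2*s - 35)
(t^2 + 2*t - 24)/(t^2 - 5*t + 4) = (t + 6)/(t - 1)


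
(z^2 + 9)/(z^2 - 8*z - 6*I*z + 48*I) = (z^2 + 9)/(z^2 - 8*z - 6*I*z + 48*I)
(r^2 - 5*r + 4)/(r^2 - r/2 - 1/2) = 2*(r - 4)/(2*r + 1)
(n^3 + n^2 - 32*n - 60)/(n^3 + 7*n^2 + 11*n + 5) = (n^2 - 4*n - 12)/(n^2 + 2*n + 1)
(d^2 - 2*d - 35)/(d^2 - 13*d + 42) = (d + 5)/(d - 6)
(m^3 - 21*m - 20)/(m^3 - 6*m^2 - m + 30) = (m^2 + 5*m + 4)/(m^2 - m - 6)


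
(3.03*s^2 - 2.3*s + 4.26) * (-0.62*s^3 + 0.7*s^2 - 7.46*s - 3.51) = -1.8786*s^5 + 3.547*s^4 - 26.855*s^3 + 9.5047*s^2 - 23.7066*s - 14.9526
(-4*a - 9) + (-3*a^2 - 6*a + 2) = -3*a^2 - 10*a - 7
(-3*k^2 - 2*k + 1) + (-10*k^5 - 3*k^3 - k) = -10*k^5 - 3*k^3 - 3*k^2 - 3*k + 1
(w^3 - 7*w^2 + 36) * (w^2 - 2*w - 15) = w^5 - 9*w^4 - w^3 + 141*w^2 - 72*w - 540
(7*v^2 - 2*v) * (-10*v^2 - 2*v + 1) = -70*v^4 + 6*v^3 + 11*v^2 - 2*v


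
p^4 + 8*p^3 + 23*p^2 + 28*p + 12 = (p + 1)*(p + 2)^2*(p + 3)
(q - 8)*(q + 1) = q^2 - 7*q - 8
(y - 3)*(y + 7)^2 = y^3 + 11*y^2 + 7*y - 147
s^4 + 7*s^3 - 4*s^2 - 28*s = s*(s - 2)*(s + 2)*(s + 7)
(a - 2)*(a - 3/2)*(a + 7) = a^3 + 7*a^2/2 - 43*a/2 + 21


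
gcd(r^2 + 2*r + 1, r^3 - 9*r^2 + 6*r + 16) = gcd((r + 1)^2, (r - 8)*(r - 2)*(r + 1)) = r + 1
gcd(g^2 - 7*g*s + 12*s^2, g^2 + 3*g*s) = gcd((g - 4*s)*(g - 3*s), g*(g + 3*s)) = 1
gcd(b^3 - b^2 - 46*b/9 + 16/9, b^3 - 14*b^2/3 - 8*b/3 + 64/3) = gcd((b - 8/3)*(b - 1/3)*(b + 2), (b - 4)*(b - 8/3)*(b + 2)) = b^2 - 2*b/3 - 16/3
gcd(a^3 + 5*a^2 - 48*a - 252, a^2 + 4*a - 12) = a + 6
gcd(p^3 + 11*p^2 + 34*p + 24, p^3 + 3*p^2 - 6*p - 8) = p^2 + 5*p + 4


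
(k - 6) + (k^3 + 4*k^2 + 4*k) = k^3 + 4*k^2 + 5*k - 6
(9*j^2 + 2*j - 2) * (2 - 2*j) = -18*j^3 + 14*j^2 + 8*j - 4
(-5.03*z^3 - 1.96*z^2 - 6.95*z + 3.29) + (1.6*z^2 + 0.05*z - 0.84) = -5.03*z^3 - 0.36*z^2 - 6.9*z + 2.45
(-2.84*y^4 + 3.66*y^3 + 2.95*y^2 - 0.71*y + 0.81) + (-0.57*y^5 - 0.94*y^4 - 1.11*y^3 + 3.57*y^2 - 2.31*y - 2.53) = -0.57*y^5 - 3.78*y^4 + 2.55*y^3 + 6.52*y^2 - 3.02*y - 1.72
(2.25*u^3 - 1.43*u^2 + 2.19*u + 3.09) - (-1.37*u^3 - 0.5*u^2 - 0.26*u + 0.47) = 3.62*u^3 - 0.93*u^2 + 2.45*u + 2.62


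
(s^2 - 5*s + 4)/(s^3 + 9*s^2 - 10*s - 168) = (s - 1)/(s^2 + 13*s + 42)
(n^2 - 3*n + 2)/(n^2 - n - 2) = (n - 1)/(n + 1)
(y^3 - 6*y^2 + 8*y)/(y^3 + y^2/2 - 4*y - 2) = 2*y*(y - 4)/(2*y^2 + 5*y + 2)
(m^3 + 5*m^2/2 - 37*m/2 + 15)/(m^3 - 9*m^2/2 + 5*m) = (m^2 + 5*m - 6)/(m*(m - 2))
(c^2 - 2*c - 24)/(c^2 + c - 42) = (c + 4)/(c + 7)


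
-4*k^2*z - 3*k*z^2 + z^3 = z*(-4*k + z)*(k + z)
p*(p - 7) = p^2 - 7*p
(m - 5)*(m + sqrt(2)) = m^2 - 5*m + sqrt(2)*m - 5*sqrt(2)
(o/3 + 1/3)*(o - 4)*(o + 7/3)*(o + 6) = o^4/3 + 16*o^3/9 - 5*o^2 - 226*o/9 - 56/3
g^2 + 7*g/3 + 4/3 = (g + 1)*(g + 4/3)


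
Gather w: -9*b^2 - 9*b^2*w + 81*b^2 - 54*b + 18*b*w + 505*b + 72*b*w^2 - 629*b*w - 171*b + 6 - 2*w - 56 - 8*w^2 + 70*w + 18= 72*b^2 + 280*b + w^2*(72*b - 8) + w*(-9*b^2 - 611*b + 68) - 32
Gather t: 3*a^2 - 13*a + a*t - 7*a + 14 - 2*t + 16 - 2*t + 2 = 3*a^2 - 20*a + t*(a - 4) + 32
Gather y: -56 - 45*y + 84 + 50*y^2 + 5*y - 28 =50*y^2 - 40*y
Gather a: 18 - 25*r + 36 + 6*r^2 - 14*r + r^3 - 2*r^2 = r^3 + 4*r^2 - 39*r + 54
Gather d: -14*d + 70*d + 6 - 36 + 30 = 56*d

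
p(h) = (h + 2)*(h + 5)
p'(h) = 2*h + 7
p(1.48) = 22.55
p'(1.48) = 9.96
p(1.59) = 23.66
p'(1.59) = 10.18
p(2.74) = 36.69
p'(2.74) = 12.48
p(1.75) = 25.31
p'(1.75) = 10.50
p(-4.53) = -1.19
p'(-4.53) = -2.06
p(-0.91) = 4.46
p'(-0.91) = 5.18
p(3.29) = 43.85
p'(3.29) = 13.58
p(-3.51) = -2.25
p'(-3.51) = -0.02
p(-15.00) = 130.00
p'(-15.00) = -23.00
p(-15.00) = 130.00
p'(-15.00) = -23.00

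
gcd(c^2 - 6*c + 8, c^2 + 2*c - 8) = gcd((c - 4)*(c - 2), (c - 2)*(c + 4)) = c - 2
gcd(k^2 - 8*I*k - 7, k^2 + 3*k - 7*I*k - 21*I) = k - 7*I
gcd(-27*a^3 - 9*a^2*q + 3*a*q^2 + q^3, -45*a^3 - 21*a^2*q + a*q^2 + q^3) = 9*a^2 + 6*a*q + q^2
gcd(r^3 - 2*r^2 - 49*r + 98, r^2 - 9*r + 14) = r^2 - 9*r + 14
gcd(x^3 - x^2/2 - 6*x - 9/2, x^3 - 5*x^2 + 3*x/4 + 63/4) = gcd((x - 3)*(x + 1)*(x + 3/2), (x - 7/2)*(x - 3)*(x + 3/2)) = x^2 - 3*x/2 - 9/2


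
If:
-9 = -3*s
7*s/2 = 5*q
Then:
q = 21/10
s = 3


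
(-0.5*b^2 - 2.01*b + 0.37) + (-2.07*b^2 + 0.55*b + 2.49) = -2.57*b^2 - 1.46*b + 2.86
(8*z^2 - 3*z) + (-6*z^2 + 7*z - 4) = 2*z^2 + 4*z - 4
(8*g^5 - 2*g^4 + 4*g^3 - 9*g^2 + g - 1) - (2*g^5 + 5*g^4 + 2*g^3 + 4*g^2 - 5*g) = 6*g^5 - 7*g^4 + 2*g^3 - 13*g^2 + 6*g - 1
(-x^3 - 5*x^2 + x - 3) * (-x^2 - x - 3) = x^5 + 6*x^4 + 7*x^3 + 17*x^2 + 9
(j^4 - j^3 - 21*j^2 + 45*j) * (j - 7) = j^5 - 8*j^4 - 14*j^3 + 192*j^2 - 315*j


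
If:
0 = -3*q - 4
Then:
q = -4/3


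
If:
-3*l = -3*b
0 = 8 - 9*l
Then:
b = 8/9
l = 8/9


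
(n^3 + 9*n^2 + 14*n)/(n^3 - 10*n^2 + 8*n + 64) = n*(n + 7)/(n^2 - 12*n + 32)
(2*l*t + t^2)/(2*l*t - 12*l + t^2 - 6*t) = t/(t - 6)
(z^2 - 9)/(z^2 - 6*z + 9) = (z + 3)/(z - 3)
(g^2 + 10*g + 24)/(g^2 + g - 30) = (g + 4)/(g - 5)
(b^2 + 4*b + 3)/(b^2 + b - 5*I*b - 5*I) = (b + 3)/(b - 5*I)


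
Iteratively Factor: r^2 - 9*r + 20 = (r - 4)*(r - 5)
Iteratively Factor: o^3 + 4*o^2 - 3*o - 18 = (o + 3)*(o^2 + o - 6) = (o + 3)^2*(o - 2)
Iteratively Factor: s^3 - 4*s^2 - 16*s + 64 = (s - 4)*(s^2 - 16) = (s - 4)*(s + 4)*(s - 4)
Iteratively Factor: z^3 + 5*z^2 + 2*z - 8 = (z + 2)*(z^2 + 3*z - 4) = (z - 1)*(z + 2)*(z + 4)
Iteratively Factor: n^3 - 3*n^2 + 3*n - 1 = (n - 1)*(n^2 - 2*n + 1) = (n - 1)^2*(n - 1)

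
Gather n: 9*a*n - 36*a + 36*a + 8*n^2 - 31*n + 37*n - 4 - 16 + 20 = 8*n^2 + n*(9*a + 6)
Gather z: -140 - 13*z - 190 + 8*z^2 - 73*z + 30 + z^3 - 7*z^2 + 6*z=z^3 + z^2 - 80*z - 300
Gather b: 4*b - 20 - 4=4*b - 24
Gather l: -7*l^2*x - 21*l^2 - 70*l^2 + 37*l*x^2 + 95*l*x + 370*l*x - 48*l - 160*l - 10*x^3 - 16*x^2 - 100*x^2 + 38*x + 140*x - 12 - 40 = l^2*(-7*x - 91) + l*(37*x^2 + 465*x - 208) - 10*x^3 - 116*x^2 + 178*x - 52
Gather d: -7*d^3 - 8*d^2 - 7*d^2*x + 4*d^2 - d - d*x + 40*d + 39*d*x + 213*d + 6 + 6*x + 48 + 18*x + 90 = -7*d^3 + d^2*(-7*x - 4) + d*(38*x + 252) + 24*x + 144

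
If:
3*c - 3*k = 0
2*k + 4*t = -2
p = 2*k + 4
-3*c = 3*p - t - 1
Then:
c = -23/19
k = -23/19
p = 30/19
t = 2/19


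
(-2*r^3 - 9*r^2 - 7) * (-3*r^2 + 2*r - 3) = 6*r^5 + 23*r^4 - 12*r^3 + 48*r^2 - 14*r + 21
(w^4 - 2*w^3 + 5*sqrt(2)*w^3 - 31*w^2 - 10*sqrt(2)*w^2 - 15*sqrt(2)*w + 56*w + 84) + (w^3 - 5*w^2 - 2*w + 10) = w^4 - w^3 + 5*sqrt(2)*w^3 - 36*w^2 - 10*sqrt(2)*w^2 - 15*sqrt(2)*w + 54*w + 94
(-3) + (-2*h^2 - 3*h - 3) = -2*h^2 - 3*h - 6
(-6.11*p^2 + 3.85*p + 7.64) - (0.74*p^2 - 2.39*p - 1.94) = -6.85*p^2 + 6.24*p + 9.58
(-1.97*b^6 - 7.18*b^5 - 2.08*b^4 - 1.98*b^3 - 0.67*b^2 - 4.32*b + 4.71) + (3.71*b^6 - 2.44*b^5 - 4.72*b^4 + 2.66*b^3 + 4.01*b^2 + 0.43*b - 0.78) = 1.74*b^6 - 9.62*b^5 - 6.8*b^4 + 0.68*b^3 + 3.34*b^2 - 3.89*b + 3.93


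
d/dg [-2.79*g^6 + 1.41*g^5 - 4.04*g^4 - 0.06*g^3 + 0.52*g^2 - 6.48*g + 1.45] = -16.74*g^5 + 7.05*g^4 - 16.16*g^3 - 0.18*g^2 + 1.04*g - 6.48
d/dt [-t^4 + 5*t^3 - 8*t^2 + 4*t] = -4*t^3 + 15*t^2 - 16*t + 4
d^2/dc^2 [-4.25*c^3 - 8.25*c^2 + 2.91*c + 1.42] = -25.5*c - 16.5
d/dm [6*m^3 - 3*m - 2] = 18*m^2 - 3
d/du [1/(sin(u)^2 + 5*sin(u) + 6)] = -(2*sin(u) + 5)*cos(u)/(sin(u)^2 + 5*sin(u) + 6)^2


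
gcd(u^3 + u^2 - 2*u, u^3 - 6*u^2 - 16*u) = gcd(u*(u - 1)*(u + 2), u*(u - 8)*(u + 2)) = u^2 + 2*u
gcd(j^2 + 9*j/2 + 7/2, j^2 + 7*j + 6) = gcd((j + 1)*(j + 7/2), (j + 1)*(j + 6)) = j + 1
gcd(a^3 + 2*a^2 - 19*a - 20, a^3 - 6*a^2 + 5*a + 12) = a^2 - 3*a - 4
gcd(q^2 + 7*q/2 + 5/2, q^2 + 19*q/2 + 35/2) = q + 5/2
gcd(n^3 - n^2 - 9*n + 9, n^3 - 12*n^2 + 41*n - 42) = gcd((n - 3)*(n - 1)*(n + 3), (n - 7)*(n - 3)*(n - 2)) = n - 3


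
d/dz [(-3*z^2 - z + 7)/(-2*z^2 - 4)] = (-z^2 + 26*z + 2)/(2*(z^4 + 4*z^2 + 4))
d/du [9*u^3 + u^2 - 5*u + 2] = 27*u^2 + 2*u - 5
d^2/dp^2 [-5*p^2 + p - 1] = -10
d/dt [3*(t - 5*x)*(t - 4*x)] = 6*t - 27*x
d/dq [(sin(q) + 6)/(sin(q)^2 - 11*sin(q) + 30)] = (-12*sin(q) + cos(q)^2 + 95)*cos(q)/(sin(q)^2 - 11*sin(q) + 30)^2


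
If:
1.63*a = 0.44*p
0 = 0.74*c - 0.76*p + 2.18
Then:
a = 0.269938650306748*p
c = 1.02702702702703*p - 2.94594594594595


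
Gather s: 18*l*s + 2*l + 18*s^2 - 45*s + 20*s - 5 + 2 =2*l + 18*s^2 + s*(18*l - 25) - 3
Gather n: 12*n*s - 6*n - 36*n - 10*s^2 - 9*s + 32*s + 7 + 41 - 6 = n*(12*s - 42) - 10*s^2 + 23*s + 42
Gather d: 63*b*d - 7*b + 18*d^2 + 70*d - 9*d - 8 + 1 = -7*b + 18*d^2 + d*(63*b + 61) - 7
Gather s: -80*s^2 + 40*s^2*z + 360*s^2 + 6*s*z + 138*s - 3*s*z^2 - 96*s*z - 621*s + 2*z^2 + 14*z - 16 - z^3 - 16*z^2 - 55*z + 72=s^2*(40*z + 280) + s*(-3*z^2 - 90*z - 483) - z^3 - 14*z^2 - 41*z + 56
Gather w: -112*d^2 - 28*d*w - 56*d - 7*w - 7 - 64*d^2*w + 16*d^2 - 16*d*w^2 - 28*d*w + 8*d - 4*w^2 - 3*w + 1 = -96*d^2 - 48*d + w^2*(-16*d - 4) + w*(-64*d^2 - 56*d - 10) - 6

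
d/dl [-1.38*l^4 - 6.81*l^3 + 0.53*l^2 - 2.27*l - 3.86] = -5.52*l^3 - 20.43*l^2 + 1.06*l - 2.27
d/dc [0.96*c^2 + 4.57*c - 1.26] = 1.92*c + 4.57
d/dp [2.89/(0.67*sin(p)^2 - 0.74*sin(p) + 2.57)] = (2.1386 - 3.8726*sin(p))*cos(p)/(0.67*sin(p)^2 - 0.74*sin(p) + 2.57)^2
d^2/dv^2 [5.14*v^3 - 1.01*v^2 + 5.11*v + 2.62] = 30.84*v - 2.02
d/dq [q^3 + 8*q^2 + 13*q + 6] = 3*q^2 + 16*q + 13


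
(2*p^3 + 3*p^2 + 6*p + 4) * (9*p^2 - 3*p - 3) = 18*p^5 + 21*p^4 + 39*p^3 + 9*p^2 - 30*p - 12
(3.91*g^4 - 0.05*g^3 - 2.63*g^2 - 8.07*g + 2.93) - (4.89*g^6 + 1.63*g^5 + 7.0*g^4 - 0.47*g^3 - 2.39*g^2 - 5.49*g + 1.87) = -4.89*g^6 - 1.63*g^5 - 3.09*g^4 + 0.42*g^3 - 0.24*g^2 - 2.58*g + 1.06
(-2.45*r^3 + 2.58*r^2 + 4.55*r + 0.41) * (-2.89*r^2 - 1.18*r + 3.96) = 7.0805*r^5 - 4.5652*r^4 - 25.8959*r^3 + 3.6629*r^2 + 17.5342*r + 1.6236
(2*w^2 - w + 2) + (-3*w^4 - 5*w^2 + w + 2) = -3*w^4 - 3*w^2 + 4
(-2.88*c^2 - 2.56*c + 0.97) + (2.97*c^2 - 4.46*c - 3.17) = 0.0900000000000003*c^2 - 7.02*c - 2.2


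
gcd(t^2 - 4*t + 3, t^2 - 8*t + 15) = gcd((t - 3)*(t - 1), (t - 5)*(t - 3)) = t - 3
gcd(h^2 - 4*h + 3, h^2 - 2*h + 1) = h - 1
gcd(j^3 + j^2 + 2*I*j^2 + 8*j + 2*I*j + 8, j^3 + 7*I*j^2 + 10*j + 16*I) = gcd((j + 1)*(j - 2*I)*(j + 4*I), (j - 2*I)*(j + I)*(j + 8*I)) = j - 2*I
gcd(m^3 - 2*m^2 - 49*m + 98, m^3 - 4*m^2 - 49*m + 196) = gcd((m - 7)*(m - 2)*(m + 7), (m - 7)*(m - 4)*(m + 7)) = m^2 - 49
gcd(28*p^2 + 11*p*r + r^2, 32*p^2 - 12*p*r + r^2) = 1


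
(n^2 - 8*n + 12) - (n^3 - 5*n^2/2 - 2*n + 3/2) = -n^3 + 7*n^2/2 - 6*n + 21/2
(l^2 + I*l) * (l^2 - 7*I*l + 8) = l^4 - 6*I*l^3 + 15*l^2 + 8*I*l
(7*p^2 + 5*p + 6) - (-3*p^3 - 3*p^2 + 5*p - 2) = 3*p^3 + 10*p^2 + 8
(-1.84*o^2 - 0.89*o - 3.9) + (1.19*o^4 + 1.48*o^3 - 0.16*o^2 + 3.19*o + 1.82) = 1.19*o^4 + 1.48*o^3 - 2.0*o^2 + 2.3*o - 2.08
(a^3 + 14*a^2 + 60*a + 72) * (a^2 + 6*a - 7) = a^5 + 20*a^4 + 137*a^3 + 334*a^2 + 12*a - 504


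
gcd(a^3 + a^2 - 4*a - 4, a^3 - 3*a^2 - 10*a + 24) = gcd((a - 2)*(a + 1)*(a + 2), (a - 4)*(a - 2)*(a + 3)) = a - 2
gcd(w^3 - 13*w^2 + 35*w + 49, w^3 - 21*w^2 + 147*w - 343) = w^2 - 14*w + 49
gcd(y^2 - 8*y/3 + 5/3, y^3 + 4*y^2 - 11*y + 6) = y - 1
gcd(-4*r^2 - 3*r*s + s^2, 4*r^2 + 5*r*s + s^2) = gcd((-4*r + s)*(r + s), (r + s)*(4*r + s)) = r + s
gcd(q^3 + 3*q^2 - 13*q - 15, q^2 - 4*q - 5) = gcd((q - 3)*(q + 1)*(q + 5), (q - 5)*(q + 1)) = q + 1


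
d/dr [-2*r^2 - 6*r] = -4*r - 6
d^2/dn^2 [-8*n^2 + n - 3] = -16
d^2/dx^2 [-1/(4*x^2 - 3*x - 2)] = 2*(-16*x^2 + 12*x + (8*x - 3)^2 + 8)/(-4*x^2 + 3*x + 2)^3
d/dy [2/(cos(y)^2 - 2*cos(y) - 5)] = 4*(cos(y) - 1)*sin(y)/(sin(y)^2 + 2*cos(y) + 4)^2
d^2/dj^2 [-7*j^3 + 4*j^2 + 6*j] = 8 - 42*j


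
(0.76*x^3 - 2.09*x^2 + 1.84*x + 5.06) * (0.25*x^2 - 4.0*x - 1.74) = 0.19*x^5 - 3.5625*x^4 + 7.4976*x^3 - 2.4584*x^2 - 23.4416*x - 8.8044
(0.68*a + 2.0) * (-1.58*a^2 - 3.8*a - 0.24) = -1.0744*a^3 - 5.744*a^2 - 7.7632*a - 0.48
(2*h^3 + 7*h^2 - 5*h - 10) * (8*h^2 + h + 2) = 16*h^5 + 58*h^4 - 29*h^3 - 71*h^2 - 20*h - 20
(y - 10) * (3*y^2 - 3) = 3*y^3 - 30*y^2 - 3*y + 30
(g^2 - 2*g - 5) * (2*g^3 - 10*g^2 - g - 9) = 2*g^5 - 14*g^4 + 9*g^3 + 43*g^2 + 23*g + 45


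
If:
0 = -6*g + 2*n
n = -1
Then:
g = -1/3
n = -1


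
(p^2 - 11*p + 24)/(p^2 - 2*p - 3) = (p - 8)/(p + 1)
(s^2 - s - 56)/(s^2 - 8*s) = (s + 7)/s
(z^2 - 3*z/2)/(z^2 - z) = (z - 3/2)/(z - 1)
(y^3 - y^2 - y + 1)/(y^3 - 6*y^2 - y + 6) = (y - 1)/(y - 6)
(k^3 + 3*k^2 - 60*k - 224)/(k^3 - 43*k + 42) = (k^2 - 4*k - 32)/(k^2 - 7*k + 6)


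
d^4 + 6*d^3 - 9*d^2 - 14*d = d*(d - 2)*(d + 1)*(d + 7)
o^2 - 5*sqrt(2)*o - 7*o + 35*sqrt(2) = (o - 7)*(o - 5*sqrt(2))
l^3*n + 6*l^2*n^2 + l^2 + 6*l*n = l*(l + 6*n)*(l*n + 1)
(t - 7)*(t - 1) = t^2 - 8*t + 7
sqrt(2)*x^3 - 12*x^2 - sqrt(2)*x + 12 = (x - 1)*(x - 6*sqrt(2))*(sqrt(2)*x + sqrt(2))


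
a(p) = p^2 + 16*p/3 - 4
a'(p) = 2*p + 16/3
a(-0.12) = -4.63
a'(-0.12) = 5.09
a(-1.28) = -9.19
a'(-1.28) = 2.77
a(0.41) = -1.65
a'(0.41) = 6.15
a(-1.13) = -8.75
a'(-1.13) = 3.07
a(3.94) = 32.54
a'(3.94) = 13.21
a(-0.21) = -5.08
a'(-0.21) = 4.91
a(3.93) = 32.40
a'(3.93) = 13.19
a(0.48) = -1.21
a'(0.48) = 6.29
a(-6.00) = 0.00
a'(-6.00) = -6.67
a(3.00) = 21.00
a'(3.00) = 11.33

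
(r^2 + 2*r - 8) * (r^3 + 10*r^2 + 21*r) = r^5 + 12*r^4 + 33*r^3 - 38*r^2 - 168*r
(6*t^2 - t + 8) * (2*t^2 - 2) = 12*t^4 - 2*t^3 + 4*t^2 + 2*t - 16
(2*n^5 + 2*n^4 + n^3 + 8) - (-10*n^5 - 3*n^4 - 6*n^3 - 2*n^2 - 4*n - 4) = 12*n^5 + 5*n^4 + 7*n^3 + 2*n^2 + 4*n + 12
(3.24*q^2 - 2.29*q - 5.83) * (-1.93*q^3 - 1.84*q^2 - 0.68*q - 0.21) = -6.2532*q^5 - 1.5419*q^4 + 13.2623*q^3 + 11.604*q^2 + 4.4453*q + 1.2243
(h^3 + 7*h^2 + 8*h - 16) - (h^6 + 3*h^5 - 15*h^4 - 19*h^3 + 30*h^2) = -h^6 - 3*h^5 + 15*h^4 + 20*h^3 - 23*h^2 + 8*h - 16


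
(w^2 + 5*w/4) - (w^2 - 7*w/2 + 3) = 19*w/4 - 3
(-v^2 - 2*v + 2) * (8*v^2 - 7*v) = -8*v^4 - 9*v^3 + 30*v^2 - 14*v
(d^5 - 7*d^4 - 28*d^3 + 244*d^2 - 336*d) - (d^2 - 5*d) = d^5 - 7*d^4 - 28*d^3 + 243*d^2 - 331*d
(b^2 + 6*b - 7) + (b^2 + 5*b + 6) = 2*b^2 + 11*b - 1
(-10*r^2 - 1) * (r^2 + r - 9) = -10*r^4 - 10*r^3 + 89*r^2 - r + 9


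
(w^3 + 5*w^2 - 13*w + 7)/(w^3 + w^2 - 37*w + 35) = (w - 1)/(w - 5)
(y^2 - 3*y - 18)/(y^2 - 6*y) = (y + 3)/y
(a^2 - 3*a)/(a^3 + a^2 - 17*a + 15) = a/(a^2 + 4*a - 5)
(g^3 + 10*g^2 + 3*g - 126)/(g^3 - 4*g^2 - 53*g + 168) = (g + 6)/(g - 8)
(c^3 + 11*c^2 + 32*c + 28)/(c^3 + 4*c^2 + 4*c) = (c + 7)/c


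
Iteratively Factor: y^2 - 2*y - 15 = (y + 3)*(y - 5)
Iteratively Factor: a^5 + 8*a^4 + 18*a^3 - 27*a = (a)*(a^4 + 8*a^3 + 18*a^2 - 27) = a*(a + 3)*(a^3 + 5*a^2 + 3*a - 9) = a*(a - 1)*(a + 3)*(a^2 + 6*a + 9) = a*(a - 1)*(a + 3)^2*(a + 3)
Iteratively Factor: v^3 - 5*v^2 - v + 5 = (v - 5)*(v^2 - 1) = (v - 5)*(v - 1)*(v + 1)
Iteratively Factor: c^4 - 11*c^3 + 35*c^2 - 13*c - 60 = (c - 5)*(c^3 - 6*c^2 + 5*c + 12) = (c - 5)*(c - 4)*(c^2 - 2*c - 3) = (c - 5)*(c - 4)*(c - 3)*(c + 1)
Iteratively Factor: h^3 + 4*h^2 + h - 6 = (h + 2)*(h^2 + 2*h - 3) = (h - 1)*(h + 2)*(h + 3)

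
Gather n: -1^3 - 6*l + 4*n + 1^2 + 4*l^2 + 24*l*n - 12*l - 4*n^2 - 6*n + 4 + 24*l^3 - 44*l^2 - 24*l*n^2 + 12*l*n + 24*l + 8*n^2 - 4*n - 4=24*l^3 - 40*l^2 + 6*l + n^2*(4 - 24*l) + n*(36*l - 6)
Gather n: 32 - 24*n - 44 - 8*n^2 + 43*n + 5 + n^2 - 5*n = -7*n^2 + 14*n - 7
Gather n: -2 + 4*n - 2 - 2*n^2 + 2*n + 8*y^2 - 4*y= -2*n^2 + 6*n + 8*y^2 - 4*y - 4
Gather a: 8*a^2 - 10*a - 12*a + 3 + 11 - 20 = 8*a^2 - 22*a - 6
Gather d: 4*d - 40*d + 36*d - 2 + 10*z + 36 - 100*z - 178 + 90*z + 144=0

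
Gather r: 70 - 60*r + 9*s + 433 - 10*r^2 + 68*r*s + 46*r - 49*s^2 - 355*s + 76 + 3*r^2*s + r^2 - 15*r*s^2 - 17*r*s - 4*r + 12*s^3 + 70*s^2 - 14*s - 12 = r^2*(3*s - 9) + r*(-15*s^2 + 51*s - 18) + 12*s^3 + 21*s^2 - 360*s + 567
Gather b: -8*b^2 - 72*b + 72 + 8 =-8*b^2 - 72*b + 80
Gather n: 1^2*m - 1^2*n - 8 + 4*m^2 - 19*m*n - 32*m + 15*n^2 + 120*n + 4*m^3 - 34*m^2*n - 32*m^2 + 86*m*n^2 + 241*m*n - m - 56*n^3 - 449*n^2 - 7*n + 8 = 4*m^3 - 28*m^2 - 32*m - 56*n^3 + n^2*(86*m - 434) + n*(-34*m^2 + 222*m + 112)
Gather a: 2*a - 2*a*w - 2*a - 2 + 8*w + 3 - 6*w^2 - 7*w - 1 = -2*a*w - 6*w^2 + w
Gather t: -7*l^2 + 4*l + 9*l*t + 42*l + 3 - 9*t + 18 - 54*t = -7*l^2 + 46*l + t*(9*l - 63) + 21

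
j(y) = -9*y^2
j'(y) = -18*y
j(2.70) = -65.61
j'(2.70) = -48.60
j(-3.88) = -135.49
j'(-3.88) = 69.84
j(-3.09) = -85.93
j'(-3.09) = 55.62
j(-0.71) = -4.54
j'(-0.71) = 12.78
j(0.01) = -0.00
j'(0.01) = -0.18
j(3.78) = -128.60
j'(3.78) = -68.04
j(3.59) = -115.99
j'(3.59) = -64.62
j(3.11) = -87.05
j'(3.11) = -55.98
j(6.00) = -324.00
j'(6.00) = -108.00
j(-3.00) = -81.00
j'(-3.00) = 54.00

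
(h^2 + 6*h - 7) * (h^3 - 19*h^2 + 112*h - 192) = h^5 - 13*h^4 - 9*h^3 + 613*h^2 - 1936*h + 1344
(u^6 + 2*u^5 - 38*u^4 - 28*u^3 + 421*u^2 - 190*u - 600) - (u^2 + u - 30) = u^6 + 2*u^5 - 38*u^4 - 28*u^3 + 420*u^2 - 191*u - 570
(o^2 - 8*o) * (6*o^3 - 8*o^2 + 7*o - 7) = 6*o^5 - 56*o^4 + 71*o^3 - 63*o^2 + 56*o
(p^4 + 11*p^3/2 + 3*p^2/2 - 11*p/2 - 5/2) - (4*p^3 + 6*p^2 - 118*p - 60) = p^4 + 3*p^3/2 - 9*p^2/2 + 225*p/2 + 115/2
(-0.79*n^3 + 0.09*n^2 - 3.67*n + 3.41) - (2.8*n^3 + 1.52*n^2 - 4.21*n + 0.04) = -3.59*n^3 - 1.43*n^2 + 0.54*n + 3.37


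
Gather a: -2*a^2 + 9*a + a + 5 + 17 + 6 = -2*a^2 + 10*a + 28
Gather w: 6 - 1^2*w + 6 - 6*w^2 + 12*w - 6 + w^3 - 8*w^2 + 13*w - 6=w^3 - 14*w^2 + 24*w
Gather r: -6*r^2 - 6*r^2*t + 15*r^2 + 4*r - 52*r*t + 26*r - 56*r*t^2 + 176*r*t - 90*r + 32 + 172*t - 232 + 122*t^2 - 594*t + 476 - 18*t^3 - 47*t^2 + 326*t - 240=r^2*(9 - 6*t) + r*(-56*t^2 + 124*t - 60) - 18*t^3 + 75*t^2 - 96*t + 36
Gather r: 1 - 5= -4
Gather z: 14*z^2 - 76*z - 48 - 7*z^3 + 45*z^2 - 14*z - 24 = -7*z^3 + 59*z^2 - 90*z - 72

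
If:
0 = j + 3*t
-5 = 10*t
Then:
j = 3/2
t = -1/2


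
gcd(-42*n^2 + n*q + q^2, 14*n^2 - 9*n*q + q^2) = 1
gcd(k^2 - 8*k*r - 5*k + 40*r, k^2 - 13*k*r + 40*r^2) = -k + 8*r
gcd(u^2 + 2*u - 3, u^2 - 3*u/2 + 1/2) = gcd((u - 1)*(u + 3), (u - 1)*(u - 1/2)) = u - 1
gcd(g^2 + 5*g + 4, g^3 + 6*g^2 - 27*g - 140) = g + 4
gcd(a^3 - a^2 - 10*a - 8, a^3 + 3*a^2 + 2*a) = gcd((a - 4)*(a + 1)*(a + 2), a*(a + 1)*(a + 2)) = a^2 + 3*a + 2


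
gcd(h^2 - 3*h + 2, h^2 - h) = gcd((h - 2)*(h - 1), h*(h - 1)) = h - 1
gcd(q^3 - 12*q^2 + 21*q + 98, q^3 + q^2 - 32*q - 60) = q + 2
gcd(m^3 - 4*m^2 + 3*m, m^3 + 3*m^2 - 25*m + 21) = m^2 - 4*m + 3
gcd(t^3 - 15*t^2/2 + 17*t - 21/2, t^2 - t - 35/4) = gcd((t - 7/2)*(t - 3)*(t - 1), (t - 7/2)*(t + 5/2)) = t - 7/2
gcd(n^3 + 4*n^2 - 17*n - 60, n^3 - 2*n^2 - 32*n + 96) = n - 4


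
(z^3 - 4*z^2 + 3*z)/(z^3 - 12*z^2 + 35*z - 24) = z/(z - 8)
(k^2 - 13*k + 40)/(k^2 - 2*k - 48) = (k - 5)/(k + 6)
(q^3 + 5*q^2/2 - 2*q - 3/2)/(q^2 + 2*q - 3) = q + 1/2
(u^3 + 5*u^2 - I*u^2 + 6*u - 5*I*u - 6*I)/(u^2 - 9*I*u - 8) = (u^2 + 5*u + 6)/(u - 8*I)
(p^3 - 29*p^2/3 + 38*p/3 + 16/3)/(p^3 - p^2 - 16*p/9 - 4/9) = 3*(p - 8)/(3*p + 2)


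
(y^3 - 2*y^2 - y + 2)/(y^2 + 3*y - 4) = (y^2 - y - 2)/(y + 4)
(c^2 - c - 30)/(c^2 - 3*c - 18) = (c + 5)/(c + 3)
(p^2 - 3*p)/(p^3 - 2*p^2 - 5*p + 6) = p/(p^2 + p - 2)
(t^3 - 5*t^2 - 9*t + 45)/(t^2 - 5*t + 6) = (t^2 - 2*t - 15)/(t - 2)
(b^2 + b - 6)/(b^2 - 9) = (b - 2)/(b - 3)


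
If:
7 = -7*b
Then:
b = -1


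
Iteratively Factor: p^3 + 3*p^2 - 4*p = (p + 4)*(p^2 - p) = p*(p + 4)*(p - 1)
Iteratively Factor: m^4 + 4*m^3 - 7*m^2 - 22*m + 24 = (m - 1)*(m^3 + 5*m^2 - 2*m - 24) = (m - 1)*(m + 4)*(m^2 + m - 6) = (m - 2)*(m - 1)*(m + 4)*(m + 3)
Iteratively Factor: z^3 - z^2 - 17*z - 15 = (z - 5)*(z^2 + 4*z + 3) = (z - 5)*(z + 3)*(z + 1)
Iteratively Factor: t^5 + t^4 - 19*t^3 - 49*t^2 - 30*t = (t)*(t^4 + t^3 - 19*t^2 - 49*t - 30) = t*(t + 2)*(t^3 - t^2 - 17*t - 15) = t*(t + 1)*(t + 2)*(t^2 - 2*t - 15) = t*(t - 5)*(t + 1)*(t + 2)*(t + 3)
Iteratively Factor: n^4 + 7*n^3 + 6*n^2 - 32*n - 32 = (n + 4)*(n^3 + 3*n^2 - 6*n - 8) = (n + 4)^2*(n^2 - n - 2) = (n + 1)*(n + 4)^2*(n - 2)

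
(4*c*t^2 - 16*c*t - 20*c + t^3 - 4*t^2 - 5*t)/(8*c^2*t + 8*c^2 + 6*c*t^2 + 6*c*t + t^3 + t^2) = (t - 5)/(2*c + t)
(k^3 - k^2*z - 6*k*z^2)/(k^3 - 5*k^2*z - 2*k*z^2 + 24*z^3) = k/(k - 4*z)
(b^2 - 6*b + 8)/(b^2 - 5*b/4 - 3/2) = 4*(b - 4)/(4*b + 3)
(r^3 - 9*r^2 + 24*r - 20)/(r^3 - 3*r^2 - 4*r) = (-r^3 + 9*r^2 - 24*r + 20)/(r*(-r^2 + 3*r + 4))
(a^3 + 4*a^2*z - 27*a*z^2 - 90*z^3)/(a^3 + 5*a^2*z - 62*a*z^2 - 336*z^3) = (-a^2 + 2*a*z + 15*z^2)/(-a^2 + a*z + 56*z^2)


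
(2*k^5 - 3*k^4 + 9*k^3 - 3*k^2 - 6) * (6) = 12*k^5 - 18*k^4 + 54*k^3 - 18*k^2 - 36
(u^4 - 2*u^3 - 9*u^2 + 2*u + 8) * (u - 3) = u^5 - 5*u^4 - 3*u^3 + 29*u^2 + 2*u - 24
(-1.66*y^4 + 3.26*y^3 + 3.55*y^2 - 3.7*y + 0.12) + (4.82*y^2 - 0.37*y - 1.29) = -1.66*y^4 + 3.26*y^3 + 8.37*y^2 - 4.07*y - 1.17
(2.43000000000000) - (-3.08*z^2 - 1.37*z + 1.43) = 3.08*z^2 + 1.37*z + 1.0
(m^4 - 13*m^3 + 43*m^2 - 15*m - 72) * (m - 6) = m^5 - 19*m^4 + 121*m^3 - 273*m^2 + 18*m + 432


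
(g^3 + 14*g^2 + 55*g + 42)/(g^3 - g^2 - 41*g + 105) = (g^2 + 7*g + 6)/(g^2 - 8*g + 15)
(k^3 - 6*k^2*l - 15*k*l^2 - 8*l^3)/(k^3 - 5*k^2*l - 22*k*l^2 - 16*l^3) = (k + l)/(k + 2*l)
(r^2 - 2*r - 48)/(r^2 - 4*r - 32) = (r + 6)/(r + 4)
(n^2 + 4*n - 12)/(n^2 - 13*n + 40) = (n^2 + 4*n - 12)/(n^2 - 13*n + 40)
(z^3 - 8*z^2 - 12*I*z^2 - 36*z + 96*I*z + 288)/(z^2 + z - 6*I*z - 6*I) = (z^2 + z*(-8 - 6*I) + 48*I)/(z + 1)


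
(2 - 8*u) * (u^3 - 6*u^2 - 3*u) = -8*u^4 + 50*u^3 + 12*u^2 - 6*u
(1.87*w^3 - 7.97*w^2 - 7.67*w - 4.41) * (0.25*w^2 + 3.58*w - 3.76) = 0.4675*w^5 + 4.7021*w^4 - 37.4813*w^3 + 1.4061*w^2 + 13.0514*w + 16.5816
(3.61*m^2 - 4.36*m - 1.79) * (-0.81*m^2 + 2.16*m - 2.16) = -2.9241*m^4 + 11.3292*m^3 - 15.7653*m^2 + 5.5512*m + 3.8664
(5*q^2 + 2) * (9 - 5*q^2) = -25*q^4 + 35*q^2 + 18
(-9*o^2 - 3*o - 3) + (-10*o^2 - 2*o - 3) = -19*o^2 - 5*o - 6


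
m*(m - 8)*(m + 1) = m^3 - 7*m^2 - 8*m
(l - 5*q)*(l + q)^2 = l^3 - 3*l^2*q - 9*l*q^2 - 5*q^3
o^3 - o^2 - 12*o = o*(o - 4)*(o + 3)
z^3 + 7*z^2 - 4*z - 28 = (z - 2)*(z + 2)*(z + 7)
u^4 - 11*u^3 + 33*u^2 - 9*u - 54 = (u - 6)*(u - 3)^2*(u + 1)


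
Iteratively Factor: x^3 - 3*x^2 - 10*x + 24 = (x - 2)*(x^2 - x - 12) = (x - 2)*(x + 3)*(x - 4)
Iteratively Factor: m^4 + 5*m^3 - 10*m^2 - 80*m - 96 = (m + 4)*(m^3 + m^2 - 14*m - 24) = (m - 4)*(m + 4)*(m^2 + 5*m + 6) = (m - 4)*(m + 2)*(m + 4)*(m + 3)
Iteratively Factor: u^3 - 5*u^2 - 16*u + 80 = (u - 4)*(u^2 - u - 20) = (u - 5)*(u - 4)*(u + 4)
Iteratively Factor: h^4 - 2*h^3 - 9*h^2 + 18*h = (h - 3)*(h^3 + h^2 - 6*h) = (h - 3)*(h + 3)*(h^2 - 2*h) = (h - 3)*(h - 2)*(h + 3)*(h)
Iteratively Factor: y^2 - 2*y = (y)*(y - 2)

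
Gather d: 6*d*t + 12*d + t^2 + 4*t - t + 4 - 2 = d*(6*t + 12) + t^2 + 3*t + 2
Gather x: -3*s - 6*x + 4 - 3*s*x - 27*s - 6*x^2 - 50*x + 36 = -30*s - 6*x^2 + x*(-3*s - 56) + 40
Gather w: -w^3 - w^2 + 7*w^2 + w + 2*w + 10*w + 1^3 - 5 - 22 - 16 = -w^3 + 6*w^2 + 13*w - 42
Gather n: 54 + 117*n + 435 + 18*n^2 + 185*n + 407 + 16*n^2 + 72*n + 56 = 34*n^2 + 374*n + 952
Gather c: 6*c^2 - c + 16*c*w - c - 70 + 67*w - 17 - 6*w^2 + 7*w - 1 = 6*c^2 + c*(16*w - 2) - 6*w^2 + 74*w - 88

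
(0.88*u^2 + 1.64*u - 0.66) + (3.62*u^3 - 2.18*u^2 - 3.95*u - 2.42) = 3.62*u^3 - 1.3*u^2 - 2.31*u - 3.08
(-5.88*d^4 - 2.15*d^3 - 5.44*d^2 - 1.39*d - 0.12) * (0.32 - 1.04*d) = 6.1152*d^5 + 0.3544*d^4 + 4.9696*d^3 - 0.2952*d^2 - 0.32*d - 0.0384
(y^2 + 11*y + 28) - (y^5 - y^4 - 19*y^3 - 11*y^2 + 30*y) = -y^5 + y^4 + 19*y^3 + 12*y^2 - 19*y + 28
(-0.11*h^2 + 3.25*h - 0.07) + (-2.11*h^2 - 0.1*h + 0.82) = -2.22*h^2 + 3.15*h + 0.75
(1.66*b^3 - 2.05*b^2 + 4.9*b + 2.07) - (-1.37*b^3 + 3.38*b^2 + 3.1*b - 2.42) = 3.03*b^3 - 5.43*b^2 + 1.8*b + 4.49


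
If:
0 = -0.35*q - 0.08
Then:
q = -0.23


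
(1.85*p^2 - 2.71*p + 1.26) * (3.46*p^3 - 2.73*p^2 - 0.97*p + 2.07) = 6.401*p^5 - 14.4271*p^4 + 9.9634*p^3 + 3.0184*p^2 - 6.8319*p + 2.6082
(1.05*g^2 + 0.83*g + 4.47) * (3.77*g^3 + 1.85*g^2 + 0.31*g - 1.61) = 3.9585*g^5 + 5.0716*g^4 + 18.7129*g^3 + 6.8363*g^2 + 0.0493999999999999*g - 7.1967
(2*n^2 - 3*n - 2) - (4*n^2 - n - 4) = -2*n^2 - 2*n + 2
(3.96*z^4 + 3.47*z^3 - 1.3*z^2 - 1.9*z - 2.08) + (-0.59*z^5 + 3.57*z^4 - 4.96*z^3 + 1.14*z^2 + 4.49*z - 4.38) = -0.59*z^5 + 7.53*z^4 - 1.49*z^3 - 0.16*z^2 + 2.59*z - 6.46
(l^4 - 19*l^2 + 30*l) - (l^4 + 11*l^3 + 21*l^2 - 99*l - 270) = -11*l^3 - 40*l^2 + 129*l + 270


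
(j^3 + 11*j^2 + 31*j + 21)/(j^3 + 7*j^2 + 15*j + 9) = (j + 7)/(j + 3)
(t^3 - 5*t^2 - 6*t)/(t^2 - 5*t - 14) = t*(-t^2 + 5*t + 6)/(-t^2 + 5*t + 14)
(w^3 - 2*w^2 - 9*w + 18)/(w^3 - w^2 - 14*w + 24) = (w + 3)/(w + 4)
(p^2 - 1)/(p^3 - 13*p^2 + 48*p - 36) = (p + 1)/(p^2 - 12*p + 36)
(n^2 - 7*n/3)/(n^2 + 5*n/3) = (3*n - 7)/(3*n + 5)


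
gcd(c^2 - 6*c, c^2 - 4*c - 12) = c - 6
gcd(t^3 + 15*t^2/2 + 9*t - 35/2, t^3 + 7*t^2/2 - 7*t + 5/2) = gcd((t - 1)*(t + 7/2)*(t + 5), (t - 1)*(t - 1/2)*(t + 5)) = t^2 + 4*t - 5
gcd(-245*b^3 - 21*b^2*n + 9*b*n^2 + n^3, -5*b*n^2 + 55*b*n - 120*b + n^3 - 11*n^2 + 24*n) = 5*b - n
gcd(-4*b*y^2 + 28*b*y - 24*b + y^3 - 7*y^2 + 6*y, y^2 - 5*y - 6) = y - 6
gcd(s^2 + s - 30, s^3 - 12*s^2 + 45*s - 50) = s - 5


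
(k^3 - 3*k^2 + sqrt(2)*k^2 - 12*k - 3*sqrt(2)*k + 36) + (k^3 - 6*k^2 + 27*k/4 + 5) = 2*k^3 - 9*k^2 + sqrt(2)*k^2 - 21*k/4 - 3*sqrt(2)*k + 41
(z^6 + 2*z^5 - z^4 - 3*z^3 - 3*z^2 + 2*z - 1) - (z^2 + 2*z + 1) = z^6 + 2*z^5 - z^4 - 3*z^3 - 4*z^2 - 2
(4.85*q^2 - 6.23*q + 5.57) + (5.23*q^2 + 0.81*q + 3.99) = 10.08*q^2 - 5.42*q + 9.56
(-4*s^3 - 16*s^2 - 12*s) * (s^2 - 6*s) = -4*s^5 + 8*s^4 + 84*s^3 + 72*s^2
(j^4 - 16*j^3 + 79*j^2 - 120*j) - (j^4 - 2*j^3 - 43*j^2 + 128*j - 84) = -14*j^3 + 122*j^2 - 248*j + 84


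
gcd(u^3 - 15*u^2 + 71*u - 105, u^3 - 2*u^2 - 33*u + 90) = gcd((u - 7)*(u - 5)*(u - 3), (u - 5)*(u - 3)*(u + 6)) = u^2 - 8*u + 15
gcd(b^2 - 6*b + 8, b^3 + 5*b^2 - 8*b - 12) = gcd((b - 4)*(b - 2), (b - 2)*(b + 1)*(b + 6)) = b - 2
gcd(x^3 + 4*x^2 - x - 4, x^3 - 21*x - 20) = x^2 + 5*x + 4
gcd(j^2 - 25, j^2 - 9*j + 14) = 1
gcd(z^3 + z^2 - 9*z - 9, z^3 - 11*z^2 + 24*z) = z - 3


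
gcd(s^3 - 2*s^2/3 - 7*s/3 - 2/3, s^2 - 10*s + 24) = 1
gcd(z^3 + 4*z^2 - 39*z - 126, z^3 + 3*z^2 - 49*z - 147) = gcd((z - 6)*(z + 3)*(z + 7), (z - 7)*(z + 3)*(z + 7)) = z^2 + 10*z + 21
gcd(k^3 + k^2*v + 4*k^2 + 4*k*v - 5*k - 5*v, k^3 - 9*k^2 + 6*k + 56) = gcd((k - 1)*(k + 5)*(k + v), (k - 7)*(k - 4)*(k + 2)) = 1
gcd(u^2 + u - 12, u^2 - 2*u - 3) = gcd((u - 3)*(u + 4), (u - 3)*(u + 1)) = u - 3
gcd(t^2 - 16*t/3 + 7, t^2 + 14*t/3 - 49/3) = t - 7/3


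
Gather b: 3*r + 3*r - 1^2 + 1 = 6*r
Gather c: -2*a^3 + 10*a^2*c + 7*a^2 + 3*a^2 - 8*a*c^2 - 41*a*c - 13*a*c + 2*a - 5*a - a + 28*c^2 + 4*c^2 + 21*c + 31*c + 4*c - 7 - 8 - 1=-2*a^3 + 10*a^2 - 4*a + c^2*(32 - 8*a) + c*(10*a^2 - 54*a + 56) - 16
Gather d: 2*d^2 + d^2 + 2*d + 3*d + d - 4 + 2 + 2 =3*d^2 + 6*d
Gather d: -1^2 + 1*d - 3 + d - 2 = 2*d - 6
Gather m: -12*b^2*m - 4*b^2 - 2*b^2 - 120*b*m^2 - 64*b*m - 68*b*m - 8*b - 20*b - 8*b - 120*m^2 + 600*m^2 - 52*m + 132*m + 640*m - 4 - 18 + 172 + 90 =-6*b^2 - 36*b + m^2*(480 - 120*b) + m*(-12*b^2 - 132*b + 720) + 240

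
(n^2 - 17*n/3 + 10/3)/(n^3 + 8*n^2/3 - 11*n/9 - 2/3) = 3*(n - 5)/(3*n^2 + 10*n + 3)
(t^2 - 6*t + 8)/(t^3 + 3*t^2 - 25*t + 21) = (t^2 - 6*t + 8)/(t^3 + 3*t^2 - 25*t + 21)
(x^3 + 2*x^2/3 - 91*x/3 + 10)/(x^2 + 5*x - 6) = (3*x^2 - 16*x + 5)/(3*(x - 1))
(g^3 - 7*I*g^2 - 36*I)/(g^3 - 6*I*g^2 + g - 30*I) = (g - 6*I)/(g - 5*I)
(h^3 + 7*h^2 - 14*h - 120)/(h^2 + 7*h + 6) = (h^2 + h - 20)/(h + 1)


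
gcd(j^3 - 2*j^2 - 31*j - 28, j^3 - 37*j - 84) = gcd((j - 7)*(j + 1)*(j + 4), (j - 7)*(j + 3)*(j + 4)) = j^2 - 3*j - 28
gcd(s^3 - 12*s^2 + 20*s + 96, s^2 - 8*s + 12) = s - 6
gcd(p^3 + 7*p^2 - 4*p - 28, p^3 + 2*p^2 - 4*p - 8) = p^2 - 4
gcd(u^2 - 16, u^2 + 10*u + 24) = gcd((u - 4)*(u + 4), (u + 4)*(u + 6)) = u + 4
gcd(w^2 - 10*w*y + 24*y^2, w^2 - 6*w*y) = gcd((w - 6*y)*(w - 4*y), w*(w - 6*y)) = -w + 6*y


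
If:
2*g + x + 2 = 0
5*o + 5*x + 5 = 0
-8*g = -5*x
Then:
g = -5/9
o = -1/9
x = -8/9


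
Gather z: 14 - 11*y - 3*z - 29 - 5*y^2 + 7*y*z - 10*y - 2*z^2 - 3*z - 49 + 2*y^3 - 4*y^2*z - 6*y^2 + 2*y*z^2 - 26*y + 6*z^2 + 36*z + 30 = 2*y^3 - 11*y^2 - 47*y + z^2*(2*y + 4) + z*(-4*y^2 + 7*y + 30) - 34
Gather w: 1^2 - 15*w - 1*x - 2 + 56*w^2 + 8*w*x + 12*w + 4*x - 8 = 56*w^2 + w*(8*x - 3) + 3*x - 9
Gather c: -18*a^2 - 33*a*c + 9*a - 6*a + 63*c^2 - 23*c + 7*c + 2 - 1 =-18*a^2 + 3*a + 63*c^2 + c*(-33*a - 16) + 1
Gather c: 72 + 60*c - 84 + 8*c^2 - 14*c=8*c^2 + 46*c - 12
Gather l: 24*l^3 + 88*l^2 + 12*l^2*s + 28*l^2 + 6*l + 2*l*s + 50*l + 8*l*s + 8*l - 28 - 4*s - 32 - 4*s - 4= 24*l^3 + l^2*(12*s + 116) + l*(10*s + 64) - 8*s - 64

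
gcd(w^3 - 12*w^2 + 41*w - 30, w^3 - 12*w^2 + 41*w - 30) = w^3 - 12*w^2 + 41*w - 30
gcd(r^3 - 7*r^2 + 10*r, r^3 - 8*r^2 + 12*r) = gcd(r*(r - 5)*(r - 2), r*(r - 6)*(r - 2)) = r^2 - 2*r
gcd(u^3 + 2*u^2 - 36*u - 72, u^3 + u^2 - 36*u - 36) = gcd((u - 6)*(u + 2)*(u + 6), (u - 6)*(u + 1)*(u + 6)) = u^2 - 36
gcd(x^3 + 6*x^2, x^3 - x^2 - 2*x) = x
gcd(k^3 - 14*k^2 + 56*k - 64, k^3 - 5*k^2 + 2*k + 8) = k^2 - 6*k + 8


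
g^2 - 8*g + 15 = (g - 5)*(g - 3)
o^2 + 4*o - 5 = (o - 1)*(o + 5)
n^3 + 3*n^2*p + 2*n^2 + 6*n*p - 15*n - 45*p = (n - 3)*(n + 5)*(n + 3*p)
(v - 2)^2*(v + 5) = v^3 + v^2 - 16*v + 20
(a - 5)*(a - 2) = a^2 - 7*a + 10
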